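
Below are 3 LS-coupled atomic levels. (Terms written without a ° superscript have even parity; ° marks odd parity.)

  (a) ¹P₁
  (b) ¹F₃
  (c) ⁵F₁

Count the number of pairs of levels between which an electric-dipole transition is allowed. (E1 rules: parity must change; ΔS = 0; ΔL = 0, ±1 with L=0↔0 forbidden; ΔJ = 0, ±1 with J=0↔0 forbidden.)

(a)–(b): forbidden (parity, ΔL, ΔJ).
(a)–(c): forbidden (parity, ΔS, ΔL).
(b)–(c): forbidden (parity, ΔS, ΔJ).
Allowed pairs: 0 of 3.

0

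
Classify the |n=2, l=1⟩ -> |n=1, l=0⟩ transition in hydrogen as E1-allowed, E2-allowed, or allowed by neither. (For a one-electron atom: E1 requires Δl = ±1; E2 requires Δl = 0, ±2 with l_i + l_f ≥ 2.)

Δl = 0 − 1 = -1; l_i + l_f = 1.
E1 (Δl = ±1): satisfied.
E2 (Δl = 0,±2, l_i+l_f ≥ 2): not satisfied.

E1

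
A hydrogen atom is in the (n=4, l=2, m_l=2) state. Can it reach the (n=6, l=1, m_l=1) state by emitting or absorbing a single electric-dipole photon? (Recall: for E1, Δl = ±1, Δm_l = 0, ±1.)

allowed

Initial l = 2, final l = 1, so Δl = -1. E1 requires Δl = ±1: satisfied.
Δm_l = 1 − (2) = -1. E1 requires Δm_l = 0, ±1: satisfied.
All E1 selection rules are satisfied.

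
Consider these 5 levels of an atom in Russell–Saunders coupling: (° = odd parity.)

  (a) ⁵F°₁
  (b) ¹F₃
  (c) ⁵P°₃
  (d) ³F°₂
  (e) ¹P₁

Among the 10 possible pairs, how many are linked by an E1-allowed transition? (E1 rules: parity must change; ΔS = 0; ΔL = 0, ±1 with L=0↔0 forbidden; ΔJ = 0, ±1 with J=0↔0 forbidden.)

0

(a)–(b): forbidden (ΔS, ΔJ).
(a)–(c): forbidden (parity, ΔL, ΔJ).
(a)–(d): forbidden (parity, ΔS).
(a)–(e): forbidden (ΔS, ΔL).
(b)–(c): forbidden (ΔS, ΔL).
(b)–(d): forbidden (ΔS).
(b)–(e): forbidden (parity, ΔL, ΔJ).
(c)–(d): forbidden (parity, ΔS, ΔL).
(c)–(e): forbidden (ΔS, ΔJ).
(d)–(e): forbidden (ΔS, ΔL).
Allowed pairs: 0 of 10.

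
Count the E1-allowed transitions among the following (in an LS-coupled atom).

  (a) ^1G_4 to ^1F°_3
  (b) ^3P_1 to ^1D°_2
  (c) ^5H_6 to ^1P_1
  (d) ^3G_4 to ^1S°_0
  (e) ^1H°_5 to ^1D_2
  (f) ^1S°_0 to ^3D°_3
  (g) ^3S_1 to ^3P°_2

2

(a) allowed
(b) forbidden (ΔS fails)
(c) forbidden (parity, ΔS, ΔL, ΔJ fail)
(d) forbidden (ΔS, ΔL, ΔJ fail)
(e) forbidden (ΔL, ΔJ fail)
(f) forbidden (parity, ΔS, ΔL, ΔJ fail)
(g) allowed
Total allowed: 2 of 7.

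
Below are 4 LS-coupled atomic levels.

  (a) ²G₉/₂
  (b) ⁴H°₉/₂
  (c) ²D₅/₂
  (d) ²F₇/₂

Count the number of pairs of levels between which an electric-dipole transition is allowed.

(a)–(b): forbidden (ΔS).
(a)–(c): forbidden (parity, ΔL, ΔJ).
(a)–(d): forbidden (parity).
(b)–(c): forbidden (ΔS, ΔL, ΔJ).
(b)–(d): forbidden (ΔS, ΔL).
(c)–(d): forbidden (parity).
Allowed pairs: 0 of 6.

0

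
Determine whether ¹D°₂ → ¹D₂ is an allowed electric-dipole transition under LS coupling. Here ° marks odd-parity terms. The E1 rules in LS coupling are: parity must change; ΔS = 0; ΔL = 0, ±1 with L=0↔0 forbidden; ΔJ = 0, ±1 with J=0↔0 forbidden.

ΔJ = 0, ±1 (not J=0↔0): J: 2 → 2, ΔJ = +0 — ok.
ΔS = 0: S: 0 → 0 — ok.
Parity must change: odd → even — ok.
ΔL = 0, ±1 (not L=0↔0): L: 2 → 2, ΔL = +0 — ok.
All four E1 rules are satisfied.

allowed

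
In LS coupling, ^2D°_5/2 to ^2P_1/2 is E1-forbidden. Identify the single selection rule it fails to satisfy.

Initial level: S=1/2, L=2, J=5/2, parity odd. Final level: S=1/2, L=1, J=1/2, parity even.
ΔJ = 0, ±1 (not J=0↔0): J: 5/2 → 1/2, ΔJ = -2 — fails.
ΔL = 0, ±1 (not L=0↔0): L: 2 → 1, ΔL = -1 — ok.
ΔS = 0: S: 1/2 → 1/2 — ok.
Parity must change: odd → even — ok.

the ΔJ = 0, ±1 rule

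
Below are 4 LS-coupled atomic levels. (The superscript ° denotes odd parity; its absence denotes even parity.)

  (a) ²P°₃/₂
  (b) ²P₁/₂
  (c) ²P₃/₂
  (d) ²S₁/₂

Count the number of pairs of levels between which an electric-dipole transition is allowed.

(a)–(b): allowed.
(a)–(c): allowed.
(a)–(d): allowed.
(b)–(c): forbidden (parity).
(b)–(d): forbidden (parity).
(c)–(d): forbidden (parity).
Allowed pairs: 3 of 6.

3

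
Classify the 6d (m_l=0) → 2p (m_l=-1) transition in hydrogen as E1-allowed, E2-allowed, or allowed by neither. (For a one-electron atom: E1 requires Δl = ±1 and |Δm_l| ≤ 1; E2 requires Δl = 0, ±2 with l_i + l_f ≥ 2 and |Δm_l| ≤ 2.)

Δl = 1 − 2 = -1; l_i + l_f = 3.
Δm_l = -1.
E1 (Δl = ±1, |Δm_l| ≤ 1): satisfied.
E2 (Δl = 0,±2, l_i+l_f ≥ 2, |Δm_l| ≤ 2): not satisfied.

E1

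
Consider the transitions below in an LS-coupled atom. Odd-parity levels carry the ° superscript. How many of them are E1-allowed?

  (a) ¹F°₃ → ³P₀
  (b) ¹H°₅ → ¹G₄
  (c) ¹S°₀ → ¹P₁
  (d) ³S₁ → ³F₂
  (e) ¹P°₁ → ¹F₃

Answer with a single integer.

(a) forbidden (ΔS, ΔL, ΔJ fail)
(b) allowed
(c) allowed
(d) forbidden (parity, ΔL fail)
(e) forbidden (ΔL, ΔJ fail)
Total allowed: 2 of 5.

2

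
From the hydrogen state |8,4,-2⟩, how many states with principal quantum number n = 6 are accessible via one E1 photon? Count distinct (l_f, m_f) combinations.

E1 requires Δl = ±1, so l_f ∈ {3, 5}; with 0 ≤ l_f ≤ n_f−1 = 5, the allowed l_f values are {3, 5}.
For l_f = 3: m_f ∈ {m_i−1, m_i, m_i+1} ∩ [−3, 3] = {-3, -2, -1} → 3 states.
For l_f = 5: m_f ∈ {m_i−1, m_i, m_i+1} ∩ [−5, 5] = {-3, -2, -1} → 3 states.
Total: 6.

6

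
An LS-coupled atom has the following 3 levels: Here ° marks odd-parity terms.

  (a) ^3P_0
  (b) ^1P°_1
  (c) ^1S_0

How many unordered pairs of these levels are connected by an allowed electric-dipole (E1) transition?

(a)–(b): forbidden (ΔS).
(a)–(c): forbidden (parity, ΔS, ΔJ).
(b)–(c): allowed.
Allowed pairs: 1 of 3.

1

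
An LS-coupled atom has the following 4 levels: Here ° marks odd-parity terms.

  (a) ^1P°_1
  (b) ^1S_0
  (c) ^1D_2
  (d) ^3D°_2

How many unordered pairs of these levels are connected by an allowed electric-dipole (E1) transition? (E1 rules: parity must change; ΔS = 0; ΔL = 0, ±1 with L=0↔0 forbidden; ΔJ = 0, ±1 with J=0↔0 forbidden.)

(a)–(b): allowed.
(a)–(c): allowed.
(a)–(d): forbidden (parity, ΔS).
(b)–(c): forbidden (parity, ΔL, ΔJ).
(b)–(d): forbidden (ΔS, ΔL, ΔJ).
(c)–(d): forbidden (ΔS).
Allowed pairs: 2 of 6.

2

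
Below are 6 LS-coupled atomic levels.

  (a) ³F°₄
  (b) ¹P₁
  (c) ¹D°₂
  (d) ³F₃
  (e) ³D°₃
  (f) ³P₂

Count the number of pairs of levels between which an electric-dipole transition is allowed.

4

(a)–(b): forbidden (ΔS, ΔL, ΔJ).
(a)–(c): forbidden (parity, ΔS, ΔJ).
(a)–(d): allowed.
(a)–(e): forbidden (parity).
(a)–(f): forbidden (ΔL, ΔJ).
(b)–(c): allowed.
(b)–(d): forbidden (parity, ΔS, ΔL, ΔJ).
(b)–(e): forbidden (ΔS, ΔJ).
(b)–(f): forbidden (parity, ΔS).
(c)–(d): forbidden (ΔS).
(c)–(e): forbidden (parity, ΔS).
(c)–(f): forbidden (ΔS).
(d)–(e): allowed.
(d)–(f): forbidden (parity, ΔL).
(e)–(f): allowed.
Allowed pairs: 4 of 15.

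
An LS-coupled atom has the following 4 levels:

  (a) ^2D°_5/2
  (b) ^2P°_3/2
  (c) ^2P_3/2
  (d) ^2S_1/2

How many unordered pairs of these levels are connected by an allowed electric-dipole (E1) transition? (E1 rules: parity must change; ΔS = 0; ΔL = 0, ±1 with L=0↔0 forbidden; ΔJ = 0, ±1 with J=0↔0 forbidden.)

(a)–(b): forbidden (parity).
(a)–(c): allowed.
(a)–(d): forbidden (ΔL, ΔJ).
(b)–(c): allowed.
(b)–(d): allowed.
(c)–(d): forbidden (parity).
Allowed pairs: 3 of 6.

3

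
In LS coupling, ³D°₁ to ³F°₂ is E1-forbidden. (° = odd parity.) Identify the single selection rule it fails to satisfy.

Initial level: S=1, L=2, J=1, parity odd. Final level: S=1, L=3, J=2, parity odd.
Parity must change: odd → odd — violated.
ΔS = 0: S: 1 → 1 — satisfied.
ΔL = 0, ±1 (not L=0↔0): L: 2 → 3, ΔL = +1 — satisfied.
ΔJ = 0, ±1 (not J=0↔0): J: 1 → 2, ΔJ = +1 — satisfied.

parity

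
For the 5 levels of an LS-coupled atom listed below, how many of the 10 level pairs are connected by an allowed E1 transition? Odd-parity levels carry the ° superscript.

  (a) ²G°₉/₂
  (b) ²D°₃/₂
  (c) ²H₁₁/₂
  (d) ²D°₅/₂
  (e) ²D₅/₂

(a)–(b): forbidden (parity, ΔL, ΔJ).
(a)–(c): allowed.
(a)–(d): forbidden (parity, ΔL, ΔJ).
(a)–(e): forbidden (ΔL, ΔJ).
(b)–(c): forbidden (ΔL, ΔJ).
(b)–(d): forbidden (parity).
(b)–(e): allowed.
(c)–(d): forbidden (ΔL, ΔJ).
(c)–(e): forbidden (parity, ΔL, ΔJ).
(d)–(e): allowed.
Allowed pairs: 3 of 10.

3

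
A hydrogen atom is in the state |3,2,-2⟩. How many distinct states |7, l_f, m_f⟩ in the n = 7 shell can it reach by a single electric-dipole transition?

E1 requires Δl = ±1, so l_f ∈ {1, 3}; with 0 ≤ l_f ≤ n_f−1 = 6, the allowed l_f values are {1, 3}.
For l_f = 1: m_f ∈ {m_i−1, m_i, m_i+1} ∩ [−1, 1] = {-1} → 1 state.
For l_f = 3: m_f ∈ {m_i−1, m_i, m_i+1} ∩ [−3, 3] = {-3, -2, -1} → 3 states.
Total: 4.

4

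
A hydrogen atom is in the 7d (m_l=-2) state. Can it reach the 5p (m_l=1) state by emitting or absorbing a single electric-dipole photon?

forbidden

Initial l = 2, final l = 1, so Δl = -1. E1 requires Δl = ±1: satisfied.
Δm_l = 1 − (-2) = +3. E1 requires Δm_l = 0, ±1: violated.
The transition is electric-dipole forbidden.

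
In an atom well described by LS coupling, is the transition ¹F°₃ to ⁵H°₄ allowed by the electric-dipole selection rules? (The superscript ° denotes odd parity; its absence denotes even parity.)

forbidden

Reading off the term symbols: S 0→2, L 3→5, J 3→4, parity odd→odd.
ΔJ = 0, ±1 (not J=0↔0): J: 3 → 4, ΔJ = +1 — ✓.
Parity must change: odd → odd — ✗.
ΔS = 0: S: 0 → 2 — ✗.
ΔL = 0, ±1 (not L=0↔0): L: 3 → 5, ΔL = +2 — ✗.
Rule(s) violated: parity, ΔS, ΔL.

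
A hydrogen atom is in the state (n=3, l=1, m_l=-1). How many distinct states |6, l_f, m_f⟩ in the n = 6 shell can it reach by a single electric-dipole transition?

E1 requires Δl = ±1, so l_f ∈ {0, 2}; with 0 ≤ l_f ≤ n_f−1 = 5, the allowed l_f values are {0, 2}.
For l_f = 0: m_f ∈ {m_i−1, m_i, m_i+1} ∩ [−0, 0] = {0} → 1 state.
For l_f = 2: m_f ∈ {m_i−1, m_i, m_i+1} ∩ [−2, 2] = {-2, -1, 0} → 3 states.
Total: 4.

4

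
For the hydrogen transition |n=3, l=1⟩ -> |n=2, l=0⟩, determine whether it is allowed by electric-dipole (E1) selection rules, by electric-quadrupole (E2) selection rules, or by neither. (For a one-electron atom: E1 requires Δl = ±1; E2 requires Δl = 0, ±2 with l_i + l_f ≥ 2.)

Δl = 0 − 1 = -1; l_i + l_f = 1.
E1 (Δl = ±1): satisfied.
E2 (Δl = 0,±2, l_i+l_f ≥ 2): not satisfied.

E1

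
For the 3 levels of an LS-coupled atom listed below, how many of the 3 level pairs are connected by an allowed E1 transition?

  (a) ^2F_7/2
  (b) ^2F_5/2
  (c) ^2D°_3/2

(a)–(b): forbidden (parity).
(a)–(c): forbidden (ΔJ).
(b)–(c): allowed.
Allowed pairs: 1 of 3.

1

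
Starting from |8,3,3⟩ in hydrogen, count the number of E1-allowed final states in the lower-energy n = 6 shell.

E1 requires Δl = ±1, so l_f ∈ {2, 4}; with 0 ≤ l_f ≤ n_f−1 = 5, the allowed l_f values are {2, 4}.
For l_f = 2: m_f ∈ {m_i−1, m_i, m_i+1} ∩ [−2, 2] = {2} → 1 state.
For l_f = 4: m_f ∈ {m_i−1, m_i, m_i+1} ∩ [−4, 4] = {2, 3, 4} → 3 states.
Total: 4.

4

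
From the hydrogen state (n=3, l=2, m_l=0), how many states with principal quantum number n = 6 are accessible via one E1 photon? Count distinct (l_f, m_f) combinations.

E1 requires Δl = ±1, so l_f ∈ {1, 3}; with 0 ≤ l_f ≤ n_f−1 = 5, the allowed l_f values are {1, 3}.
For l_f = 1: m_f ∈ {m_i−1, m_i, m_i+1} ∩ [−1, 1] = {-1, 0, 1} → 3 states.
For l_f = 3: m_f ∈ {m_i−1, m_i, m_i+1} ∩ [−3, 3] = {-1, 0, 1} → 3 states.
Total: 6.

6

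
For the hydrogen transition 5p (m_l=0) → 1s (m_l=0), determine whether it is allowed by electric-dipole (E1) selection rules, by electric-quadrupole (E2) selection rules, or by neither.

Δl = 0 − 1 = -1; l_i + l_f = 1.
Δm_l = +0.
E1 (Δl = ±1, |Δm_l| ≤ 1): satisfied.
E2 (Δl = 0,±2, l_i+l_f ≥ 2, |Δm_l| ≤ 2): not satisfied.

E1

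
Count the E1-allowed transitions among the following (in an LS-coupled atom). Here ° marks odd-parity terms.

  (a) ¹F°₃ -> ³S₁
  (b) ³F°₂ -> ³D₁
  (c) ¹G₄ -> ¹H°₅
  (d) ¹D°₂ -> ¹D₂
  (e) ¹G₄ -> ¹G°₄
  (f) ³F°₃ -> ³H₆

(a) forbidden (ΔS, ΔL, ΔJ fail)
(b) allowed
(c) allowed
(d) allowed
(e) allowed
(f) forbidden (ΔL, ΔJ fail)
Total allowed: 4 of 6.

4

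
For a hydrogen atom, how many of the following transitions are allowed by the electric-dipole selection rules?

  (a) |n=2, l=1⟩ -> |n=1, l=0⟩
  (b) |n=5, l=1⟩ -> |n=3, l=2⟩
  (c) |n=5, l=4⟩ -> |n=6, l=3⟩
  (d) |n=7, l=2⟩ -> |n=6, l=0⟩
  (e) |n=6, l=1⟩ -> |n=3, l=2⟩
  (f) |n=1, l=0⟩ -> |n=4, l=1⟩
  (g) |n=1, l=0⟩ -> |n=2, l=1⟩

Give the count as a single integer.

(a) allowed
(b) allowed
(c) allowed
(d) forbidden — Δl = -2 (E1 requires Δl = ±1)
(e) allowed
(f) allowed
(g) allowed
Total allowed: 6 of 7.

6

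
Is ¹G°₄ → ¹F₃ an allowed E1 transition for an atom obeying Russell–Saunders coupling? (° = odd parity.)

allowed

Parity must change: odd → even — ok.
ΔS = 0: S: 0 → 0 — ok.
ΔL = 0, ±1 (not L=0↔0): L: 4 → 3, ΔL = -1 — ok.
ΔJ = 0, ±1 (not J=0↔0): J: 4 → 3, ΔJ = -1 — ok.
All four E1 rules are satisfied.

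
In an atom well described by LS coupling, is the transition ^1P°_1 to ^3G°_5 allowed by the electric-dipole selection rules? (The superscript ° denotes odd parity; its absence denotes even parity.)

forbidden

Parity must change: odd → odd — violated.
ΔS = 0: S: 0 → 1 — violated.
ΔL = 0, ±1 (not L=0↔0): L: 1 → 4, ΔL = +3 — violated.
ΔJ = 0, ±1 (not J=0↔0): J: 1 → 5, ΔJ = +4 — violated.
Rule(s) violated: parity, ΔS, ΔL, ΔJ.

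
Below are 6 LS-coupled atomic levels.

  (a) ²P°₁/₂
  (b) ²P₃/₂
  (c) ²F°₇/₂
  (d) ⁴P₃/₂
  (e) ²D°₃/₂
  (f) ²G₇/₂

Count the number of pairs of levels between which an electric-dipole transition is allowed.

(a)–(b): allowed.
(a)–(c): forbidden (parity, ΔL, ΔJ).
(a)–(d): forbidden (ΔS).
(a)–(e): forbidden (parity).
(a)–(f): forbidden (ΔL, ΔJ).
(b)–(c): forbidden (ΔL, ΔJ).
(b)–(d): forbidden (parity, ΔS).
(b)–(e): allowed.
(b)–(f): forbidden (parity, ΔL, ΔJ).
(c)–(d): forbidden (ΔS, ΔL, ΔJ).
(c)–(e): forbidden (parity, ΔJ).
(c)–(f): allowed.
(d)–(e): forbidden (ΔS).
(d)–(f): forbidden (parity, ΔS, ΔL, ΔJ).
(e)–(f): forbidden (ΔL, ΔJ).
Allowed pairs: 3 of 15.

3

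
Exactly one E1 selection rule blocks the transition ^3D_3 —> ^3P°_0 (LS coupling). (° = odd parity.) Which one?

the ΔJ = 0, ±1 rule

Initial level: S=1, L=2, J=3, parity even. Final level: S=1, L=1, J=0, parity odd.
Parity must change: even → odd — ok.
ΔS = 0: S: 1 → 1 — ok.
ΔL = 0, ±1 (not L=0↔0): L: 2 → 1, ΔL = -1 — ok.
ΔJ = 0, ±1 (not J=0↔0): J: 3 → 0, ΔJ = -3 — fails.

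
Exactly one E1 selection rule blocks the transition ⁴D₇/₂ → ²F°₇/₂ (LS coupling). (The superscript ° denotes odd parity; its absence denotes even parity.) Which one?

ΔS = 0: S: 3/2 → 1/2 — violated.
ΔL = 0, ±1 (not L=0↔0): L: 2 → 3, ΔL = +1 — satisfied.
ΔJ = 0, ±1 (not J=0↔0): J: 7/2 → 7/2, ΔJ = +0 — satisfied.
Parity must change: even → odd — satisfied.

the ΔS = 0 rule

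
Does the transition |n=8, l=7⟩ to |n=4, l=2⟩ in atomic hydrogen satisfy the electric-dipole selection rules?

forbidden

Initial l = 7, final l = 2, so Δl = -5. E1 requires Δl = ±1: fails.
The transition is electric-dipole forbidden.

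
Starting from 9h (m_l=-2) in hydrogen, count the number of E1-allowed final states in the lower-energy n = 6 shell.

E1 requires Δl = ±1, so l_f ∈ {4, 6}; with 0 ≤ l_f ≤ n_f−1 = 5, the allowed l_f values are {4}.
For l_f = 4: m_f ∈ {m_i−1, m_i, m_i+1} ∩ [−4, 4] = {-3, -2, -1} → 3 states.
Total: 3.

3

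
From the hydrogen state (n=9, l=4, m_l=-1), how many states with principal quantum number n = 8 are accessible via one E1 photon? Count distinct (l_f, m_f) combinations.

6

E1 requires Δl = ±1, so l_f ∈ {3, 5}; with 0 ≤ l_f ≤ n_f−1 = 7, the allowed l_f values are {3, 5}.
For l_f = 3: m_f ∈ {m_i−1, m_i, m_i+1} ∩ [−3, 3] = {-2, -1, 0} → 3 states.
For l_f = 5: m_f ∈ {m_i−1, m_i, m_i+1} ∩ [−5, 5] = {-2, -1, 0} → 3 states.
Total: 6.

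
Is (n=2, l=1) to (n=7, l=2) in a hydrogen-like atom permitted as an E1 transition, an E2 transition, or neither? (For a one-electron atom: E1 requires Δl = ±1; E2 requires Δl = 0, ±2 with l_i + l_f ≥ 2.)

Δl = 2 − 1 = +1; l_i + l_f = 3.
E1 (Δl = ±1): satisfied.
E2 (Δl = 0,±2, l_i+l_f ≥ 2): not satisfied.

E1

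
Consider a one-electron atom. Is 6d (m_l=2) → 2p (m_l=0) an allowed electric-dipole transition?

l: 2 → 1 (Δl = -1). Δl = ±1 passes.
Δm_l = 0 − (2) = -2. E1 requires Δm_l = 0, ±1: fails.
The transition is electric-dipole forbidden.

forbidden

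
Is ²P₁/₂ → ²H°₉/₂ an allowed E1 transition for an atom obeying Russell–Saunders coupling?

forbidden

Reading off the term symbols: S 1/2→1/2, L 1→5, J 1/2→9/2, parity even→odd.
Parity must change: even → odd — passes.
ΔS = 0: S: 1/2 → 1/2 — passes.
ΔL = 0, ±1 (not L=0↔0): L: 1 → 5, ΔL = +4 — fails.
ΔJ = 0, ±1 (not J=0↔0): J: 1/2 → 9/2, ΔJ = +4 — fails.
Rule(s) violated: ΔL, ΔJ.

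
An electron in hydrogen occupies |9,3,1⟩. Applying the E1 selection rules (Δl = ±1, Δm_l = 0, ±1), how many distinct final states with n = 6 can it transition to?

6

E1 requires Δl = ±1, so l_f ∈ {2, 4}; with 0 ≤ l_f ≤ n_f−1 = 5, the allowed l_f values are {2, 4}.
For l_f = 2: m_f ∈ {m_i−1, m_i, m_i+1} ∩ [−2, 2] = {0, 1, 2} → 3 states.
For l_f = 4: m_f ∈ {m_i−1, m_i, m_i+1} ∩ [−4, 4] = {0, 1, 2} → 3 states.
Total: 6.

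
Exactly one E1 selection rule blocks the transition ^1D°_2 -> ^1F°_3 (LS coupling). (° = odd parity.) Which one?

Reading off the term symbols: S 0→0, L 2→3, J 2→3, parity odd→odd.
ΔS = 0: S: 0 → 0 — ✓.
ΔL = 0, ±1 (not L=0↔0): L: 2 → 3, ΔL = +1 — ✓.
ΔJ = 0, ±1 (not J=0↔0): J: 2 → 3, ΔJ = +1 — ✓.
Parity must change: odd → odd — ✗.

parity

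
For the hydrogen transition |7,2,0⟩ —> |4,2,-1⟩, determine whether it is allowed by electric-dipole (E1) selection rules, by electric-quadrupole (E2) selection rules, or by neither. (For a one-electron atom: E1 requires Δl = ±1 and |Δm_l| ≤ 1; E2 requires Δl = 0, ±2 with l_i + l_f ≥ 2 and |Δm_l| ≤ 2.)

Δl = 2 − 2 = +0; l_i + l_f = 4.
Δm_l = -1.
E1 (Δl = ±1, |Δm_l| ≤ 1): not satisfied.
E2 (Δl = 0,±2, l_i+l_f ≥ 2, |Δm_l| ≤ 2): satisfied.

E2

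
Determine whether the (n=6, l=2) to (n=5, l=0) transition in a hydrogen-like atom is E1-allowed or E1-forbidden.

forbidden

Initial l = 2, final l = 0, so Δl = -2. E1 requires Δl = ±1: fails.
The transition is electric-dipole forbidden.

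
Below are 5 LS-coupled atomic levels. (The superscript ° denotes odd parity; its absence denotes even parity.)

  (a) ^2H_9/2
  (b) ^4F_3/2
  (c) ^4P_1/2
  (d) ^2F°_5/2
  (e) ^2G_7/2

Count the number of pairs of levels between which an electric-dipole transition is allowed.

1

(a)–(b): forbidden (parity, ΔS, ΔL, ΔJ).
(a)–(c): forbidden (parity, ΔS, ΔL, ΔJ).
(a)–(d): forbidden (ΔL, ΔJ).
(a)–(e): forbidden (parity).
(b)–(c): forbidden (parity, ΔL).
(b)–(d): forbidden (ΔS).
(b)–(e): forbidden (parity, ΔS, ΔJ).
(c)–(d): forbidden (ΔS, ΔL, ΔJ).
(c)–(e): forbidden (parity, ΔS, ΔL, ΔJ).
(d)–(e): allowed.
Allowed pairs: 1 of 10.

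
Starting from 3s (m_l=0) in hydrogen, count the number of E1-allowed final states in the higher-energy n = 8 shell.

3

E1 requires Δl = ±1, so l_f ∈ {-1, 1}; with 0 ≤ l_f ≤ n_f−1 = 7, the allowed l_f values are {1}.
For l_f = 1: m_f ∈ {m_i−1, m_i, m_i+1} ∩ [−1, 1] = {-1, 0, 1} → 3 states.
Total: 3.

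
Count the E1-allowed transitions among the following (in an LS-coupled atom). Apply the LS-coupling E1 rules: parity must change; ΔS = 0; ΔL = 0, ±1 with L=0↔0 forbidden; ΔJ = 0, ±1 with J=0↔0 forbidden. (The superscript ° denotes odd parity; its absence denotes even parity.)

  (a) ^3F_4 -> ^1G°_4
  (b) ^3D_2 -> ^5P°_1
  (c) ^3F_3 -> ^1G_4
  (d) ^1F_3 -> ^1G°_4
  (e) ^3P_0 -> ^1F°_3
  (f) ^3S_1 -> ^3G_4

1

(a) forbidden (ΔS fails)
(b) forbidden (ΔS fails)
(c) forbidden (parity, ΔS fail)
(d) allowed
(e) forbidden (ΔS, ΔL, ΔJ fail)
(f) forbidden (parity, ΔL, ΔJ fail)
Total allowed: 1 of 6.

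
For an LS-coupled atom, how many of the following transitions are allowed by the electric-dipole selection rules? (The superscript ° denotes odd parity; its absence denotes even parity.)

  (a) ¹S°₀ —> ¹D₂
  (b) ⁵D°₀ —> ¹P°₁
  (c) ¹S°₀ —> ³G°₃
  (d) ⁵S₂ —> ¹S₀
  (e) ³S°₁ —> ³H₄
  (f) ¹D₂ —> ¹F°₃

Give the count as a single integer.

(a) forbidden (ΔL, ΔJ fail)
(b) forbidden (parity, ΔS fail)
(c) forbidden (parity, ΔS, ΔL, ΔJ fail)
(d) forbidden (parity, ΔS, ΔL, ΔJ fail)
(e) forbidden (ΔL, ΔJ fail)
(f) allowed
Total allowed: 1 of 6.

1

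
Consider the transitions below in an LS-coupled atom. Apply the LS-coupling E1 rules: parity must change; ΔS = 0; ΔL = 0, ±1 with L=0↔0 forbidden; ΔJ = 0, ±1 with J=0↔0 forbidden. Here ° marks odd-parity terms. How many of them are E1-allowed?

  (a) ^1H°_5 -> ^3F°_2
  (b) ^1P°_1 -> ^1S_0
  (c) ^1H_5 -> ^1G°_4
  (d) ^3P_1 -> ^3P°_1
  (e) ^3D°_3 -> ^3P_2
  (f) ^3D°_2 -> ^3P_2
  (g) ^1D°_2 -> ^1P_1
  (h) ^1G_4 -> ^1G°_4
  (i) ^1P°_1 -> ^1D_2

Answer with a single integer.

(a) forbidden (parity, ΔS, ΔL, ΔJ fail)
(b) allowed
(c) allowed
(d) allowed
(e) allowed
(f) allowed
(g) allowed
(h) allowed
(i) allowed
Total allowed: 8 of 9.

8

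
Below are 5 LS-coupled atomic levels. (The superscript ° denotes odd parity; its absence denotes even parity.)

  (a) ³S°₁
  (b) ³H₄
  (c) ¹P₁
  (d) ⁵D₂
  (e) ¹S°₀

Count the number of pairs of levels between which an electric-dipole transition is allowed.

1

(a)–(b): forbidden (ΔL, ΔJ).
(a)–(c): forbidden (ΔS).
(a)–(d): forbidden (ΔS, ΔL).
(a)–(e): forbidden (parity, ΔS, ΔL).
(b)–(c): forbidden (parity, ΔS, ΔL, ΔJ).
(b)–(d): forbidden (parity, ΔS, ΔL, ΔJ).
(b)–(e): forbidden (ΔS, ΔL, ΔJ).
(c)–(d): forbidden (parity, ΔS).
(c)–(e): allowed.
(d)–(e): forbidden (ΔS, ΔL, ΔJ).
Allowed pairs: 1 of 10.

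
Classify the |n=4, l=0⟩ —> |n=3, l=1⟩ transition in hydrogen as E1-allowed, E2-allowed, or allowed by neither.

E1

Δl = 1 − 0 = +1; l_i + l_f = 1.
E1 (Δl = ±1): satisfied.
E2 (Δl = 0,±2, l_i+l_f ≥ 2): not satisfied.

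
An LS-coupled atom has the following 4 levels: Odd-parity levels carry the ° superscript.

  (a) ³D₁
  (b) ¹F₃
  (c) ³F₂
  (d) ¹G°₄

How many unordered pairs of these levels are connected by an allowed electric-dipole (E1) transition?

(a)–(b): forbidden (parity, ΔS, ΔJ).
(a)–(c): forbidden (parity).
(a)–(d): forbidden (ΔS, ΔL, ΔJ).
(b)–(c): forbidden (parity, ΔS).
(b)–(d): allowed.
(c)–(d): forbidden (ΔS, ΔJ).
Allowed pairs: 1 of 6.

1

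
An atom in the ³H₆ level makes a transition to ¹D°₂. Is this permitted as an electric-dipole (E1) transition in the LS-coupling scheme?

Parity must change: even → odd — satisfied.
ΔS = 0: S: 1 → 0 — violated.
ΔL = 0, ±1 (not L=0↔0): L: 5 → 2, ΔL = -3 — violated.
ΔJ = 0, ±1 (not J=0↔0): J: 6 → 2, ΔJ = -4 — violated.
Rule(s) violated: ΔS, ΔL, ΔJ.

forbidden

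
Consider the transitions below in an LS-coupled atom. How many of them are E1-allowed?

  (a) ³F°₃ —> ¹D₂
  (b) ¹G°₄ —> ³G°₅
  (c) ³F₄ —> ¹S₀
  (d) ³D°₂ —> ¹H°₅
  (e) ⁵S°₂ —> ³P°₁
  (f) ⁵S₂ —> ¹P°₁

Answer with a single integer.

0

(a) forbidden (ΔS fails)
(b) forbidden (parity, ΔS fail)
(c) forbidden (parity, ΔS, ΔL, ΔJ fail)
(d) forbidden (parity, ΔS, ΔL, ΔJ fail)
(e) forbidden (parity, ΔS fail)
(f) forbidden (ΔS fails)
Total allowed: 0 of 6.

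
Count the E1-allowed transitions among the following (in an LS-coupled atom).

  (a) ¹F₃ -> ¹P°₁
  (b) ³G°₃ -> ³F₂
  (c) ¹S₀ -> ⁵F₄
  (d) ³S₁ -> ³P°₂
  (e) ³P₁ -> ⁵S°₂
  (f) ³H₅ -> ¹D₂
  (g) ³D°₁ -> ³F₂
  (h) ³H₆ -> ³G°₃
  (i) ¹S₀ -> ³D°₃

(a) forbidden (ΔL, ΔJ fail)
(b) allowed
(c) forbidden (parity, ΔS, ΔL, ΔJ fail)
(d) allowed
(e) forbidden (ΔS fails)
(f) forbidden (parity, ΔS, ΔL, ΔJ fail)
(g) allowed
(h) forbidden (ΔJ fails)
(i) forbidden (ΔS, ΔL, ΔJ fail)
Total allowed: 3 of 9.

3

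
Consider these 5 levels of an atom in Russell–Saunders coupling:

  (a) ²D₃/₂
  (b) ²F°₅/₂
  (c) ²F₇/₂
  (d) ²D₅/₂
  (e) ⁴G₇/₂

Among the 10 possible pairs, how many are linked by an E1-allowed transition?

(a)–(b): allowed.
(a)–(c): forbidden (parity, ΔJ).
(a)–(d): forbidden (parity).
(a)–(e): forbidden (parity, ΔS, ΔL, ΔJ).
(b)–(c): allowed.
(b)–(d): allowed.
(b)–(e): forbidden (ΔS).
(c)–(d): forbidden (parity).
(c)–(e): forbidden (parity, ΔS).
(d)–(e): forbidden (parity, ΔS, ΔL).
Allowed pairs: 3 of 10.

3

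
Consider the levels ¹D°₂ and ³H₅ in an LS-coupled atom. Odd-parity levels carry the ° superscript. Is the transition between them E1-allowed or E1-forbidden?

ΔL = 0, ±1 (not L=0↔0): L: 2 → 5, ΔL = +3 — fails.
ΔJ = 0, ±1 (not J=0↔0): J: 2 → 5, ΔJ = +3 — fails.
Parity must change: odd → even — ok.
ΔS = 0: S: 0 → 1 — fails.
Rule(s) violated: ΔS, ΔL, ΔJ.

forbidden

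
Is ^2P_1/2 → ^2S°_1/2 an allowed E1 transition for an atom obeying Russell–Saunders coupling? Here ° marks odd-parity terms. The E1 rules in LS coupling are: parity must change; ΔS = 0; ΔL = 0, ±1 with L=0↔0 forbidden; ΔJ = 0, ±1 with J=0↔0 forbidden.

Reading off the term symbols: S 1/2→1/2, L 1→0, J 1/2→1/2, parity even→odd.
Parity must change: even → odd — ✓.
ΔJ = 0, ±1 (not J=0↔0): J: 1/2 → 1/2, ΔJ = +0 — ✓.
ΔS = 0: S: 1/2 → 1/2 — ✓.
ΔL = 0, ±1 (not L=0↔0): L: 1 → 0, ΔL = -1 — ✓.
All four E1 rules are satisfied.

allowed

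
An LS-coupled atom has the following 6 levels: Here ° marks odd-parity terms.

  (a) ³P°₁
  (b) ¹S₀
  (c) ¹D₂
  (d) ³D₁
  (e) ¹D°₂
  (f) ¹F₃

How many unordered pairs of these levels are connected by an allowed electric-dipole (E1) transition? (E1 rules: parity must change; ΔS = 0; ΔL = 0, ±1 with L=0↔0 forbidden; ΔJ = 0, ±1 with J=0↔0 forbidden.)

(a)–(b): forbidden (ΔS).
(a)–(c): forbidden (ΔS).
(a)–(d): allowed.
(a)–(e): forbidden (parity, ΔS).
(a)–(f): forbidden (ΔS, ΔL, ΔJ).
(b)–(c): forbidden (parity, ΔL, ΔJ).
(b)–(d): forbidden (parity, ΔS, ΔL).
(b)–(e): forbidden (ΔL, ΔJ).
(b)–(f): forbidden (parity, ΔL, ΔJ).
(c)–(d): forbidden (parity, ΔS).
(c)–(e): allowed.
(c)–(f): forbidden (parity).
(d)–(e): forbidden (ΔS).
(d)–(f): forbidden (parity, ΔS, ΔJ).
(e)–(f): allowed.
Allowed pairs: 3 of 15.

3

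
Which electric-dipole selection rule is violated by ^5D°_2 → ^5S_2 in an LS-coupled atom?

the ΔL = 0, ±1 rule

Parity must change: odd → even — ✓.
ΔS = 0: S: 2 → 2 — ✓.
ΔL = 0, ±1 (not L=0↔0): L: 2 → 0, ΔL = -2 — ✗.
ΔJ = 0, ±1 (not J=0↔0): J: 2 → 2, ΔJ = +0 — ✓.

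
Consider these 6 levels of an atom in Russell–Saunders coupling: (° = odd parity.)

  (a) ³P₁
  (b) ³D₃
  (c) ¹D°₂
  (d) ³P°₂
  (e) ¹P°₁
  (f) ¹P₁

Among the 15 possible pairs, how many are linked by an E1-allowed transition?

4

(a)–(b): forbidden (parity, ΔJ).
(a)–(c): forbidden (ΔS).
(a)–(d): allowed.
(a)–(e): forbidden (ΔS).
(a)–(f): forbidden (parity, ΔS).
(b)–(c): forbidden (ΔS).
(b)–(d): allowed.
(b)–(e): forbidden (ΔS, ΔJ).
(b)–(f): forbidden (parity, ΔS, ΔJ).
(c)–(d): forbidden (parity, ΔS).
(c)–(e): forbidden (parity).
(c)–(f): allowed.
(d)–(e): forbidden (parity, ΔS).
(d)–(f): forbidden (ΔS).
(e)–(f): allowed.
Allowed pairs: 4 of 15.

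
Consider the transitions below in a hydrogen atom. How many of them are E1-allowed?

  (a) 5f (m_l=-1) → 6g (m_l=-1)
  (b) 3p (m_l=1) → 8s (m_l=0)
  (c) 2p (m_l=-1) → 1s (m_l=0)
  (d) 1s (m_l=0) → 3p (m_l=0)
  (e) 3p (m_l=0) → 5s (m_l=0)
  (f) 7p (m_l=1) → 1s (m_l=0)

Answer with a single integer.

(a) allowed
(b) allowed
(c) allowed
(d) allowed
(e) allowed
(f) allowed
Total allowed: 6 of 6.

6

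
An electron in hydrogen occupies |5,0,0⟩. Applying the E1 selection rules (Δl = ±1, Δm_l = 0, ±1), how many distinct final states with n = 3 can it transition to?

E1 requires Δl = ±1, so l_f ∈ {-1, 1}; with 0 ≤ l_f ≤ n_f−1 = 2, the allowed l_f values are {1}.
For l_f = 1: m_f ∈ {m_i−1, m_i, m_i+1} ∩ [−1, 1] = {-1, 0, 1} → 3 states.
Total: 3.

3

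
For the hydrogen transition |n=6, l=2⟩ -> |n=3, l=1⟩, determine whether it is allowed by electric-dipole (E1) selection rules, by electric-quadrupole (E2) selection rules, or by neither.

E1

Δl = 1 − 2 = -1; l_i + l_f = 3.
E1 (Δl = ±1): satisfied.
E2 (Δl = 0,±2, l_i+l_f ≥ 2): not satisfied.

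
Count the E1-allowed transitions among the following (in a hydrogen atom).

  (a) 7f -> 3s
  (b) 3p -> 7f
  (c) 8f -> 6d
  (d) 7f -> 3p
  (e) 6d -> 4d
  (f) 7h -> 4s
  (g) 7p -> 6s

(a) forbidden — Δl = -3 (E1 requires Δl = ±1)
(b) forbidden — Δl = +2 (E1 requires Δl = ±1)
(c) allowed
(d) forbidden — Δl = -2 (E1 requires Δl = ±1)
(e) forbidden — Δl = +0 (E1 requires Δl = ±1)
(f) forbidden — Δl = -5 (E1 requires Δl = ±1)
(g) allowed
Total allowed: 2 of 7.

2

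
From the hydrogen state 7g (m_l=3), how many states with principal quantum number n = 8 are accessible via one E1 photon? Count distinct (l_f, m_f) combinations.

5

E1 requires Δl = ±1, so l_f ∈ {3, 5}; with 0 ≤ l_f ≤ n_f−1 = 7, the allowed l_f values are {3, 5}.
For l_f = 3: m_f ∈ {m_i−1, m_i, m_i+1} ∩ [−3, 3] = {2, 3} → 2 states.
For l_f = 5: m_f ∈ {m_i−1, m_i, m_i+1} ∩ [−5, 5] = {2, 3, 4} → 3 states.
Total: 5.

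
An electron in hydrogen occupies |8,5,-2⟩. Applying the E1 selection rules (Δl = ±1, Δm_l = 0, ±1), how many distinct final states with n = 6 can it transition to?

3

E1 requires Δl = ±1, so l_f ∈ {4, 6}; with 0 ≤ l_f ≤ n_f−1 = 5, the allowed l_f values are {4}.
For l_f = 4: m_f ∈ {m_i−1, m_i, m_i+1} ∩ [−4, 4] = {-3, -2, -1} → 3 states.
Total: 3.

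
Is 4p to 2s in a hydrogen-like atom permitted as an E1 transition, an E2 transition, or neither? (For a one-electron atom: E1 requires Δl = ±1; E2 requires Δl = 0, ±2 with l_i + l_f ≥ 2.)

Δl = 0 − 1 = -1; l_i + l_f = 1.
E1 (Δl = ±1): satisfied.
E2 (Δl = 0,±2, l_i+l_f ≥ 2): not satisfied.

E1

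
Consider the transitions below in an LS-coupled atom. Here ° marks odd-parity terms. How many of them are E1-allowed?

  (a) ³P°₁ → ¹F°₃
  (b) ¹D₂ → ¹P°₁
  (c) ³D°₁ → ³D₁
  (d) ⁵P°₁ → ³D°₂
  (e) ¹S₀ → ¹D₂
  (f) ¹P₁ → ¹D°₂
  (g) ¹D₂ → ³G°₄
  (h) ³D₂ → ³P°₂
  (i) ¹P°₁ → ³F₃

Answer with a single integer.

(a) forbidden (parity, ΔS, ΔL, ΔJ fail)
(b) allowed
(c) allowed
(d) forbidden (parity, ΔS fail)
(e) forbidden (parity, ΔL, ΔJ fail)
(f) allowed
(g) forbidden (ΔS, ΔL, ΔJ fail)
(h) allowed
(i) forbidden (ΔS, ΔL, ΔJ fail)
Total allowed: 4 of 9.

4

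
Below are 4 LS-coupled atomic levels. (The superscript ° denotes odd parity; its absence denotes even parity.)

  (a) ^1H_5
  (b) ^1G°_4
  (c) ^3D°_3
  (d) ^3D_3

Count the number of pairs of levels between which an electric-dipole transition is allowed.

2

(a)–(b): allowed.
(a)–(c): forbidden (ΔS, ΔL, ΔJ).
(a)–(d): forbidden (parity, ΔS, ΔL, ΔJ).
(b)–(c): forbidden (parity, ΔS, ΔL).
(b)–(d): forbidden (ΔS, ΔL).
(c)–(d): allowed.
Allowed pairs: 2 of 6.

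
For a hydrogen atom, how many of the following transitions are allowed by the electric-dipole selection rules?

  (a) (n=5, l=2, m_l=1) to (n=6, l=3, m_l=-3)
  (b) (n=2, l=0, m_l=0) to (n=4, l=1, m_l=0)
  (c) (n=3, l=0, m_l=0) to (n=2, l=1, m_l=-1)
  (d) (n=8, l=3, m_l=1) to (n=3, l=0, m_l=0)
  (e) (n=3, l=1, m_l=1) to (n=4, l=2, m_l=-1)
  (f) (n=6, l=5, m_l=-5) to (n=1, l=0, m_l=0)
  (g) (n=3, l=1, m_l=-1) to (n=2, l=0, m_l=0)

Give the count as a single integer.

(a) forbidden — Δm_l = -4 (E1 requires Δm_l = 0, ±1)
(b) allowed
(c) allowed
(d) forbidden — Δl = -3 (E1 requires Δl = ±1)
(e) forbidden — Δm_l = -2 (E1 requires Δm_l = 0, ±1)
(f) forbidden — Δl = -5 (E1 requires Δl = ±1); Δm_l = +5 (E1 requires Δm_l = 0, ±1)
(g) allowed
Total allowed: 3 of 7.

3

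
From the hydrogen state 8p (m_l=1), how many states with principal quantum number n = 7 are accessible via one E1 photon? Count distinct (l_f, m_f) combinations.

E1 requires Δl = ±1, so l_f ∈ {0, 2}; with 0 ≤ l_f ≤ n_f−1 = 6, the allowed l_f values are {0, 2}.
For l_f = 0: m_f ∈ {m_i−1, m_i, m_i+1} ∩ [−0, 0] = {0} → 1 state.
For l_f = 2: m_f ∈ {m_i−1, m_i, m_i+1} ∩ [−2, 2] = {0, 1, 2} → 3 states.
Total: 4.

4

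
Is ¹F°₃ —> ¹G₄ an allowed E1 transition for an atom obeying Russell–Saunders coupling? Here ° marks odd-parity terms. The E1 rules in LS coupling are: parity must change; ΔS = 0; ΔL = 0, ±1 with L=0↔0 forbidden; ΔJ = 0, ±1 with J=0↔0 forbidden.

Reading off the term symbols: S 0→0, L 3→4, J 3→4, parity odd→even.
Parity must change: odd → even — satisfied.
ΔS = 0: S: 0 → 0 — satisfied.
ΔL = 0, ±1 (not L=0↔0): L: 3 → 4, ΔL = +1 — satisfied.
ΔJ = 0, ±1 (not J=0↔0): J: 3 → 4, ΔJ = +1 — satisfied.
All four E1 rules are satisfied.

allowed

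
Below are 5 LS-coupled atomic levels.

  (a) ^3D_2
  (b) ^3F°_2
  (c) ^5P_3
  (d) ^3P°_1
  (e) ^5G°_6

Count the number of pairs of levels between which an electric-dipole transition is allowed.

2

(a)–(b): allowed.
(a)–(c): forbidden (parity, ΔS).
(a)–(d): allowed.
(a)–(e): forbidden (ΔS, ΔL, ΔJ).
(b)–(c): forbidden (ΔS, ΔL).
(b)–(d): forbidden (parity, ΔL).
(b)–(e): forbidden (parity, ΔS, ΔJ).
(c)–(d): forbidden (ΔS, ΔJ).
(c)–(e): forbidden (ΔL, ΔJ).
(d)–(e): forbidden (parity, ΔS, ΔL, ΔJ).
Allowed pairs: 2 of 10.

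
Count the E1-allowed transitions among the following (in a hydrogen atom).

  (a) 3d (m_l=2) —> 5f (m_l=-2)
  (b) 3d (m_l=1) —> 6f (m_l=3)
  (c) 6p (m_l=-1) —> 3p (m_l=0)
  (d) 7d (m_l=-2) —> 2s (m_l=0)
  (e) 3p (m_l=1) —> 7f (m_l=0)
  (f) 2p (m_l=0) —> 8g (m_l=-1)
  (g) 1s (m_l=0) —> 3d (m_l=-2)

(a) forbidden — Δm_l = -4 (E1 requires Δm_l = 0, ±1)
(b) forbidden — Δm_l = +2 (E1 requires Δm_l = 0, ±1)
(c) forbidden — Δl = +0 (E1 requires Δl = ±1)
(d) forbidden — Δl = -2 (E1 requires Δl = ±1); Δm_l = +2 (E1 requires Δm_l = 0, ±1)
(e) forbidden — Δl = +2 (E1 requires Δl = ±1)
(f) forbidden — Δl = +3 (E1 requires Δl = ±1)
(g) forbidden — Δl = +2 (E1 requires Δl = ±1); Δm_l = -2 (E1 requires Δm_l = 0, ±1)
Total allowed: 0 of 7.

0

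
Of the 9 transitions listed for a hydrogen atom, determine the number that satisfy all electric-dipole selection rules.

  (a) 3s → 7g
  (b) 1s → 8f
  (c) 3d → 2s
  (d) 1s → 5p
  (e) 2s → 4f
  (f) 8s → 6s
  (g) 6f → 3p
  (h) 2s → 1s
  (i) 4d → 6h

1

(a) forbidden — Δl = +4 (E1 requires Δl = ±1)
(b) forbidden — Δl = +3 (E1 requires Δl = ±1)
(c) forbidden — Δl = -2 (E1 requires Δl = ±1)
(d) allowed
(e) forbidden — Δl = +3 (E1 requires Δl = ±1)
(f) forbidden — Δl = +0 (E1 requires Δl = ±1)
(g) forbidden — Δl = -2 (E1 requires Δl = ±1)
(h) forbidden — Δl = +0 (E1 requires Δl = ±1)
(i) forbidden — Δl = +3 (E1 requires Δl = ±1)
Total allowed: 1 of 9.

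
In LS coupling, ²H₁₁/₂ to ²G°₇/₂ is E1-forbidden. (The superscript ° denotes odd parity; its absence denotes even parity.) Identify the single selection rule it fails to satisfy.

the ΔJ = 0, ±1 rule

Initial level: S=1/2, L=5, J=11/2, parity even. Final level: S=1/2, L=4, J=7/2, parity odd.
Parity must change: even → odd — ok.
ΔS = 0: S: 1/2 → 1/2 — ok.
ΔL = 0, ±1 (not L=0↔0): L: 5 → 4, ΔL = -1 — ok.
ΔJ = 0, ±1 (not J=0↔0): J: 11/2 → 7/2, ΔJ = -2 — fails.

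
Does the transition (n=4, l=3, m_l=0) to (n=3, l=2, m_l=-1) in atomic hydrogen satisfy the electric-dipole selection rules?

Δl = 2 − 3 = -1; the E1 rule Δl = ±1 is satisfied.
m_l: 0 → -1 (Δm_l = -1). |Δm_l| ≤ 1 satisfied.
All E1 selection rules are satisfied.

allowed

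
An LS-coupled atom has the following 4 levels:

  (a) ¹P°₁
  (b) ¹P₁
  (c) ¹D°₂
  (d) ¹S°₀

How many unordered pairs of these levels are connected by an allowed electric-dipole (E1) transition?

(a)–(b): allowed.
(a)–(c): forbidden (parity).
(a)–(d): forbidden (parity).
(b)–(c): allowed.
(b)–(d): allowed.
(c)–(d): forbidden (parity, ΔL, ΔJ).
Allowed pairs: 3 of 6.

3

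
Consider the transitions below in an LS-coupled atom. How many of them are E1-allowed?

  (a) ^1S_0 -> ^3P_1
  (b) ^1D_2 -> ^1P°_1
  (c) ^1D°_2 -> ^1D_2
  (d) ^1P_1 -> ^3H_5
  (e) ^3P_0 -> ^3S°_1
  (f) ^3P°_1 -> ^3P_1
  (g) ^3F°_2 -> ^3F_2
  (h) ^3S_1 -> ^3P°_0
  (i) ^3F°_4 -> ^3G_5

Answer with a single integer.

7

(a) forbidden (parity, ΔS fail)
(b) allowed
(c) allowed
(d) forbidden (parity, ΔS, ΔL, ΔJ fail)
(e) allowed
(f) allowed
(g) allowed
(h) allowed
(i) allowed
Total allowed: 7 of 9.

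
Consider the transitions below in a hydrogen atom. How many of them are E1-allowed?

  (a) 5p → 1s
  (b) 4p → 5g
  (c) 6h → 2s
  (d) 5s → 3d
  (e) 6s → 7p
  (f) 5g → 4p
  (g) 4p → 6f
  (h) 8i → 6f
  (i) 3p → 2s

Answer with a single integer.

(a) allowed
(b) forbidden — Δl = +3 (E1 requires Δl = ±1)
(c) forbidden — Δl = -5 (E1 requires Δl = ±1)
(d) forbidden — Δl = +2 (E1 requires Δl = ±1)
(e) allowed
(f) forbidden — Δl = -3 (E1 requires Δl = ±1)
(g) forbidden — Δl = +2 (E1 requires Δl = ±1)
(h) forbidden — Δl = -3 (E1 requires Δl = ±1)
(i) allowed
Total allowed: 3 of 9.

3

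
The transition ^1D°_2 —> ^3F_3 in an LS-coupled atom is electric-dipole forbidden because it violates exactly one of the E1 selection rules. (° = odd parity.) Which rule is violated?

Reading off the term symbols: S 0→1, L 2→3, J 2→3, parity odd→even.
Parity must change: odd → even — satisfied.
ΔS = 0: S: 0 → 1 — violated.
ΔL = 0, ±1 (not L=0↔0): L: 2 → 3, ΔL = +1 — satisfied.
ΔJ = 0, ±1 (not J=0↔0): J: 2 → 3, ΔJ = +1 — satisfied.

the ΔS = 0 rule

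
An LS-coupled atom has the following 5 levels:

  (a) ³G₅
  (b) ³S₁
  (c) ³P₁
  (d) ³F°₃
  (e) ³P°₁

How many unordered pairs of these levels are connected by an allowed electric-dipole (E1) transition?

2

(a)–(b): forbidden (parity, ΔL, ΔJ).
(a)–(c): forbidden (parity, ΔL, ΔJ).
(a)–(d): forbidden (ΔJ).
(a)–(e): forbidden (ΔL, ΔJ).
(b)–(c): forbidden (parity).
(b)–(d): forbidden (ΔL, ΔJ).
(b)–(e): allowed.
(c)–(d): forbidden (ΔL, ΔJ).
(c)–(e): allowed.
(d)–(e): forbidden (parity, ΔL, ΔJ).
Allowed pairs: 2 of 10.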